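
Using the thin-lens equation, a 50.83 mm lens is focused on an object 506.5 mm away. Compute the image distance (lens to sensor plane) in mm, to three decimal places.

1/dᵢ = 1/f − 1/dₒ = 1/50.83 − 1/506.5 = 0.0176991 mm⁻¹.
dᵢ = 1/0.0176991 ≈ 56.5001 mm.

56.500 mm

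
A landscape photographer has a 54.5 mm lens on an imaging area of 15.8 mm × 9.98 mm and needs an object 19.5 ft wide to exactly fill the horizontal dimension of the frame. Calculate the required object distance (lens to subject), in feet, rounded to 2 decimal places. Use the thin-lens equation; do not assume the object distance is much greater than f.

67.44 ft

W: 19.5 ft × 304.8 mm/ft = 5943.60 mm.
Magnification m = w/W = dᵢ/dₒ; combined with 1/f = 1/dₒ + 1/dᵢ this gives dₒ = f·(1 + W/w).
dₒ = 54.5 mm × (1 + 5943.6/15.8) = 54.5 × 377.1772 ≈ 20556.158 mm = 20556.158/304.8 ft = 67.4415 ft.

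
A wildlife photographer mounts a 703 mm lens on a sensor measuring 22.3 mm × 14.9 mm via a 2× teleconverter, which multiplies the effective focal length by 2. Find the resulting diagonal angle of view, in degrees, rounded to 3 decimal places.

1.093°

Effective focal length f = 703 × 2 = 1406 mm.
Sensor diagonal = √(22.3² + 14.9²) = √719.3000 ≈ 26.8198 mm.
α = 2·arctan(26.820 / (2 × 1406)) = 2·arctan(0.00954) ≈ 1.0929°.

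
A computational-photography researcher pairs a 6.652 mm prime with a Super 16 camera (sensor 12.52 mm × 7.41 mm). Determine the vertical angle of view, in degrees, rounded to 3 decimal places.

58.233°

Angle of view α = 2·arctan(h/2f) with h = 7.41 mm and f = 6.652 mm.
h/2f = 0.55698; arctan(0.55698) ≈ 29.1167°, so α ≈ 58.2335°.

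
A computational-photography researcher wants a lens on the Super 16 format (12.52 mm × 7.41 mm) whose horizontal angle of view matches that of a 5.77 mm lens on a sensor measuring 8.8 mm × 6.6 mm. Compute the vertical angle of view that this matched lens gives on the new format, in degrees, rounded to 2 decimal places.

Equal horizontal AOV ⇒ f₂ = f₁ · 12.52/8.8 = 5.77 × 1.42273 ≈ 8.2091 mm.
Vertical AOV on the new format = 2·arctan(7.41 / (2 × 8.2091)) = 2·arctan(0.45133) ≈ 48.5818°.

48.58°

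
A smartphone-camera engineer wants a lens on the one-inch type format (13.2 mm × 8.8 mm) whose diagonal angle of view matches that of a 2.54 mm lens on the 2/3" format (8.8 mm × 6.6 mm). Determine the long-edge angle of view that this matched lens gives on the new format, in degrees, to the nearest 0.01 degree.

121.94°

Sensor diagonal = √(8.8² + 6.6²) = √121.0000 ≈ 11.0000 mm.
Sensor diagonal = √(13.2² + 8.8²) = √251.6800 ≈ 15.8644 mm.
Equal diagonal AOV ⇒ f₂ = f₁ · 15.8644/11.0000 = 2.54 × 1.44222 ≈ 3.6632 mm.
Long-edge AOV on the new format = 2·arctan(13.2 / (2 × 3.6632)) = 2·arctan(1.80168) ≈ 121.9363°.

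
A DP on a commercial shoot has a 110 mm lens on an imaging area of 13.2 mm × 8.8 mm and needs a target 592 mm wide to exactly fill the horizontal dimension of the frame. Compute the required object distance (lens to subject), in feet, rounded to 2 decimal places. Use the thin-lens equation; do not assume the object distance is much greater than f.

16.55 ft

Magnification m = w/W = dᵢ/dₒ; combined with 1/f = 1/dₒ + 1/dᵢ this gives dₒ = f·(1 + W/w).
dₒ = 110 mm × (1 + 592/13.2) = 110 × 45.8485 ≈ 5043.333 mm = 5043.333/304.8 ft = 16.5464 ft.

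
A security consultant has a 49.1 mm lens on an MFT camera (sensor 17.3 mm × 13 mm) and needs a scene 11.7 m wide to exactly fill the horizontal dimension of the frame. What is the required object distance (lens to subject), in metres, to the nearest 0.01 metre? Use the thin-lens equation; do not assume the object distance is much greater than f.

W: 11.7 m = 11700 mm.
Magnification m = w/W = dᵢ/dₒ; combined with 1/f = 1/dₒ + 1/dᵢ this gives dₒ = f·(1 + W/w).
dₒ = 49.1 mm × (1 + 11700/17.3) = 49.1 × 677.3006 ≈ 33255.458 mm = 33.2555 m.

33.26 m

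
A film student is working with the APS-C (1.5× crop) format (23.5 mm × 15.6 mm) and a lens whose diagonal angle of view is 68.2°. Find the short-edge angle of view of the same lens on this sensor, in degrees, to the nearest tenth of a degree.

Sensor diagonal = √(23.5² + 15.6²) = √795.6100 ≈ 28.2066 mm.
From the diagonal AOV: f = 28.2066 / (2·tan(34.1°)) = 28.2066 / 1.35410 ≈ 20.8305 mm.
Short-edge AOV = 2·arctan(15.6 / (2 × 20.8305)) = 2·arctan(0.37445) ≈ 41.0570°.

41.1°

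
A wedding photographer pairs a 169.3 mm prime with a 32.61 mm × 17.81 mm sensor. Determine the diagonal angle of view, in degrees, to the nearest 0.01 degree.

Sensor diagonal = √(32.61² + 17.81²) = √1380.6082 ≈ 37.1565 mm.
Angle of view α = 2·arctan(d/2f) with d = 37.1565 mm and f = 169.3 mm.
d/2f = 0.10974; arctan(0.10974) ≈ 6.2623°, so α ≈ 12.5247°.

12.52°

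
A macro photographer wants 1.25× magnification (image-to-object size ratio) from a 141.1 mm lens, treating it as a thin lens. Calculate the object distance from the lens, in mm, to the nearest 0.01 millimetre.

With m = dᵢ/dₒ and 1/f = 1/dₒ + 1/dᵢ, substituting dᵢ = m·dₒ gives 1/f = (1 + 1/m)/dₒ, hence dₒ = f·(1 + 1/m).
dₒ = 141.1 × (1 + 1/1.25) = 141.1 × 1.80000 ≈ 253.980 mm.

253.98 mm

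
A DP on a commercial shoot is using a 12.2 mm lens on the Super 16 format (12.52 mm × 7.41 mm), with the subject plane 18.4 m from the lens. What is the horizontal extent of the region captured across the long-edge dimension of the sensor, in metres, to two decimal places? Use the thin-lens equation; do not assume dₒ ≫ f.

dₒ: 18.4 m = 18400 mm.
Similar triangles through the lens centre give W/dₒ = w/dᵢ; with 1/f = 1/dₒ + 1/dᵢ this gives W = w·(dₒ − f)/f.
W = 12.52 mm × (18400 − 12.2) / 12.2 = 12.52 × 1507.1967 ≈ 18870.103 mm = 18.8701 m.

18.87 m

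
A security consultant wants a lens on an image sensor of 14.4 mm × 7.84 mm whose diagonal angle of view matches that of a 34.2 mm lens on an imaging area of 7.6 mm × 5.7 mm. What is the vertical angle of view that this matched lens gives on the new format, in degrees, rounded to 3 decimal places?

Sensor diagonal = √(7.6² + 5.7²) = √90.2500 ≈ 9.5000 mm.
Sensor diagonal = √(14.4² + 7.84²) = √268.8256 ≈ 16.3959 mm.
Equal diagonal AOV ⇒ f₂ = f₁ · 16.3959/9.5000 = 34.2 × 1.72588 ≈ 59.0252 mm.
Vertical AOV on the new format = 2·arctan(7.84 / (2 × 59.0252)) = 2·arctan(0.06641) ≈ 7.5991°.

7.599°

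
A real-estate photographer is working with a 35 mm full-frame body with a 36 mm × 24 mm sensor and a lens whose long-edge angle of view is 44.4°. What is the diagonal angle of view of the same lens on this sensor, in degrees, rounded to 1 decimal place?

From the long-edge AOV: f = 36 / (2·tan(22.2°)) = 36 / 0.81618 ≈ 44.1077 mm.
Sensor diagonal = √(36² + 24²) = √1872.0000 ≈ 43.2666 mm.
Diagonal AOV = 2·arctan(43.2666 / (2 × 44.1077)) = 2·arctan(0.49047) ≈ 52.2528°.

52.3°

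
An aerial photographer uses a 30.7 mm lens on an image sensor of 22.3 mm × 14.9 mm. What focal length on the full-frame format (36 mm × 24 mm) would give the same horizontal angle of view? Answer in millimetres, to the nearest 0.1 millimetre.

49.6 mm

Equal angle of view means equal width/f ratio, so f₂ = f₁ · (width₂/width₁) = 30.7 × 36/22.3.
f₂ = 30.7 × 1.61435 ≈ 49.561 mm.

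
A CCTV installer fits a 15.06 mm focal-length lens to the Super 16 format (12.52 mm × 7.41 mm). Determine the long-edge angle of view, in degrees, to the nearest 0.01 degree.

Angle of view α = 2·arctan(w/2f) with w = 12.52 mm and f = 15.06 mm.
w/2f = 0.41567; arctan(0.41567) ≈ 22.5712°, so α ≈ 45.1424°.

45.14°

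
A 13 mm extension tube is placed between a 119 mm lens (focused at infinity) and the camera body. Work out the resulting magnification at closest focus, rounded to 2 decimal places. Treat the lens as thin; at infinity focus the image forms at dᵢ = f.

The tube moves the image plane from f to f + e, so dᵢ = 119 + 13 = 132 mm. Focus is achieved when 1/f = 1/dₒ + 1/dᵢ, giving dₒ = 1/(1/f − 1/(f+e)).
Magnification m = dᵢ/dₒ = (f+e)·(1/f − 1/(f+e)) = e/f = 13/119 ≈ 0.1092.

0.11×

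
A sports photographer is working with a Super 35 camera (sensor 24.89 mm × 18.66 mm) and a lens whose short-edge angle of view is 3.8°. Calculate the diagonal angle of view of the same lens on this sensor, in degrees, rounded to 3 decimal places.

6.331°

From the short-edge AOV: f = 18.66 / (2·tan(1.9°)) = 18.66 / 0.06635 ≈ 281.2493 mm.
Sensor diagonal = √(24.89² + 18.66²) = √967.7077 ≈ 31.1080 mm.
Diagonal AOV = 2·arctan(31.1080 / (2 × 281.2493)) = 2·arctan(0.05530) ≈ 6.3308°.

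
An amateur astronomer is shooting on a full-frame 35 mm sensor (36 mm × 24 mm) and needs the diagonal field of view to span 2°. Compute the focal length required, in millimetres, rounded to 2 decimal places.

1239.37 mm

Sensor diagonal = √(36² + 24²) = √1872.0000 ≈ 43.2666 mm.
From α = 2·arctan(d/2f) we get f = d / (2·tan(α/2)).
With d = 43.2666 mm and α/2 = 1°, tan(α/2) ≈ 0.01746, so f ≈ 43.2666 / 0.03491 ≈ 1239.3714 mm.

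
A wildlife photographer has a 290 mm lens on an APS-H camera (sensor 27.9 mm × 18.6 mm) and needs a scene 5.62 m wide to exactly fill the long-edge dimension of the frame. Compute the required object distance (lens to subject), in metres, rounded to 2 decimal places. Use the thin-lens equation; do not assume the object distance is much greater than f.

W: 5.62 m = 5620 mm.
Magnification m = w/W = dᵢ/dₒ; combined with 1/f = 1/dₒ + 1/dᵢ this gives dₒ = f·(1 + W/w).
dₒ = 290 mm × (1 + 5620/27.9) = 290 × 202.4337 ≈ 58705.771 mm = 58.7058 m.

58.71 m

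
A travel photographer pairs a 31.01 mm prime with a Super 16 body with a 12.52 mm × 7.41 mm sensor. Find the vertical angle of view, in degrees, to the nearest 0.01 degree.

13.63°

Angle of view α = 2·arctan(h/2f) with h = 7.41 mm and f = 31.01 mm.
h/2f = 0.11948; arctan(0.11948) ≈ 6.8133°, so α ≈ 13.6265°.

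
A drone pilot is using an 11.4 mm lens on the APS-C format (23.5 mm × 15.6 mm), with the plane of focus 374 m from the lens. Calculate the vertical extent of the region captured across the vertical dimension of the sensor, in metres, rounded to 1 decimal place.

dₒ: 374 m = 374000 mm.
Similar triangles through the lens centre give W/dₒ = h/dᵢ; with 1/f = 1/dₒ + 1/dᵢ this gives W = h·(dₒ − f)/f.
W = 15.6 mm × (374000 − 11.4) / 11.4 = 15.6 × 32806.0175 ≈ 511773.874 mm = 511.774 m.

511.8 m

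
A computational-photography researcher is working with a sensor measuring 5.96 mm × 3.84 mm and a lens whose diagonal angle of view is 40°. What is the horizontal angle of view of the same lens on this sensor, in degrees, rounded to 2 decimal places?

Sensor diagonal = √(5.96² + 3.84²) = √50.2672 ≈ 7.0899 mm.
From the diagonal AOV: f = 7.0899 / (2·tan(20°)) = 7.0899 / 0.72794 ≈ 9.7397 mm.
Horizontal AOV = 2·arctan(5.96 / (2 × 9.7397)) = 2·arctan(0.30596) ≈ 34.0244°.

34.02°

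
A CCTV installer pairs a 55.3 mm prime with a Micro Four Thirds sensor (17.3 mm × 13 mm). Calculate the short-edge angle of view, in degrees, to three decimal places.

Angle of view α = 2·arctan(h/2f) with h = 13 mm and f = 55.3 mm.
h/2f = 0.11754; arctan(0.11754) ≈ 6.7038°, so α ≈ 13.4077°.

13.408°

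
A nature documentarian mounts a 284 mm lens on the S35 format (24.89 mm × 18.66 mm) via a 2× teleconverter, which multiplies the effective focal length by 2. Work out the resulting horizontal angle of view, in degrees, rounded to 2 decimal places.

Effective focal length f = 284 × 2 = 568 mm.
α = 2·arctan(24.89 / (2 × 568)) = 2·arctan(0.02191) ≈ 2.5103°.

2.51°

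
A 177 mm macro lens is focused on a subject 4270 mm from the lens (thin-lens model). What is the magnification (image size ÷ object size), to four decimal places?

0.0432×

Thin lens: 1/f = 1/dₒ + 1/dᵢ → 1/dᵢ = 1/177 − 1/4270 = 0.0054155 mm⁻¹, so dᵢ ≈ 184.6543 mm.
Magnification m = dᵢ/dₒ = 184.6543/4270 ≈ 0.04324.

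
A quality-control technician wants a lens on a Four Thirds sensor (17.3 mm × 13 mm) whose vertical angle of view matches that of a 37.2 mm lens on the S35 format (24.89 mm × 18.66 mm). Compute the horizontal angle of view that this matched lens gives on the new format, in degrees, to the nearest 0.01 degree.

Equal vertical AOV ⇒ f₂ = f₁ · 13/18.66 = 37.2 × 0.69668 ≈ 25.9164 mm.
Horizontal AOV on the new format = 2·arctan(17.3 / (2 × 25.9164)) = 2·arctan(0.33377) ≈ 36.9145°.

36.91°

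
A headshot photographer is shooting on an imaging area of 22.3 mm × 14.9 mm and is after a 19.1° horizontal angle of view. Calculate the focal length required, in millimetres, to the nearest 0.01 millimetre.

66.27 mm

From α = 2·arctan(w/2f) we get f = w / (2·tan(α/2)).
With w = 22.3 mm and α/2 = 9.55°, tan(α/2) ≈ 0.16824, so f ≈ 22.3 / 0.33648 ≈ 66.2744 mm.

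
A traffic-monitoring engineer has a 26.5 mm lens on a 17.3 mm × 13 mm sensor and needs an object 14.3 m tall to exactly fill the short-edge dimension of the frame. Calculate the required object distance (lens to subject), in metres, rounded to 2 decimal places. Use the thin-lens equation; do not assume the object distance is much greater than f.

29.18 m

W: 14.3 m = 14300 mm.
Magnification m = h/W = dᵢ/dₒ; combined with 1/f = 1/dₒ + 1/dᵢ this gives dₒ = f·(1 + W/h).
dₒ = 26.5 mm × (1 + 14300/13) = 26.5 × 1101.0000 ≈ 29176.500 mm = 29.1765 m.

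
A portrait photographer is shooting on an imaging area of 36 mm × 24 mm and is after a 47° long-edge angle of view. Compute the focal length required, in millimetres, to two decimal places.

From α = 2·arctan(w/2f) we get f = w / (2·tan(α/2)).
With w = 36 mm and α/2 = 23.5°, tan(α/2) ≈ 0.43481, so f ≈ 36 / 0.86962 ≈ 41.3972 mm.

41.40 mm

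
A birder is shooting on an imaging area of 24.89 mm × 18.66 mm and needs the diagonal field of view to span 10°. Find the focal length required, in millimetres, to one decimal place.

Sensor diagonal = √(24.89² + 18.66²) = √967.7077 ≈ 31.1080 mm.
From α = 2·arctan(d/2f) we get f = d / (2·tan(α/2)).
With d = 31.1080 mm and α/2 = 5°, tan(α/2) ≈ 0.08749, so f ≈ 31.1080 / 0.17498 ≈ 177.7830 mm.

177.8 mm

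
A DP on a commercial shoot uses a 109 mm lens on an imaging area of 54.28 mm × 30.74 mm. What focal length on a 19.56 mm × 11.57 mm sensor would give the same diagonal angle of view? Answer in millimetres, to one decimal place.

Sensor diagonal = √(54.28² + 30.74²) = √3891.2660 ≈ 62.3800 mm.
Sensor diagonal = √(19.56² + 11.57²) = √516.4585 ≈ 22.7257 mm.
Equal angle of view means equal diagonal/f ratio, so f₂ = f₁ · (diagonal₂/diagonal₁) = 109 × 22.7257/62.3800.
f₂ = 109 × 0.36431 ≈ 39.710 mm.

39.7 mm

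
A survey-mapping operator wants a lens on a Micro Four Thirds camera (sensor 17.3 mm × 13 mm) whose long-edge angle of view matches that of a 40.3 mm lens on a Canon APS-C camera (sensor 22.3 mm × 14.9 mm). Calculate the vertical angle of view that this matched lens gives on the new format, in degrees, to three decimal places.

23.490°

Equal long-edge AOV ⇒ f₂ = f₁ · 17.3/22.3 = 40.3 × 0.77578 ≈ 31.2641 mm.
Vertical AOV on the new format = 2·arctan(13 / (2 × 31.2641)) = 2·arctan(0.20791) ≈ 23.4896°.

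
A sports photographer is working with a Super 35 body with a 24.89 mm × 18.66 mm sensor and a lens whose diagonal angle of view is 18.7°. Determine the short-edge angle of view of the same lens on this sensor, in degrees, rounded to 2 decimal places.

11.28°

Sensor diagonal = √(24.89² + 18.66²) = √967.7077 ≈ 31.1080 mm.
From the diagonal AOV: f = 31.1080 / (2·tan(9.35°)) = 31.1080 / 0.32930 ≈ 94.4656 mm.
Short-edge AOV = 2·arctan(18.66 / (2 × 94.4656)) = 2·arctan(0.09877) ≈ 11.2812°.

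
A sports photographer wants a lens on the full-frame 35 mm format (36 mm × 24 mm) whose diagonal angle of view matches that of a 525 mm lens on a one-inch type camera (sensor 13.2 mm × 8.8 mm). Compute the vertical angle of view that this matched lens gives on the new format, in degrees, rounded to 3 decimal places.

0.960°

Sensor diagonal = √(13.2² + 8.8²) = √251.6800 ≈ 15.8644 mm.
Sensor diagonal = √(36² + 24²) = √1872.0000 ≈ 43.2666 mm.
Equal diagonal AOV ⇒ f₂ = f₁ · 43.2666/15.8644 = 525 × 2.72727 ≈ 1431.8182 mm.
Vertical AOV on the new format = 2·arctan(24 / (2 × 1431.8182)) = 2·arctan(0.00838) ≈ 0.9604°.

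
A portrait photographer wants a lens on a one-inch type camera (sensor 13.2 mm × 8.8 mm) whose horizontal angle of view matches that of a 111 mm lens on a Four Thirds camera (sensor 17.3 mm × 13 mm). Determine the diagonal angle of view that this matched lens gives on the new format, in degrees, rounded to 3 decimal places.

10.701°

Equal horizontal AOV ⇒ f₂ = f₁ · 13.2/17.3 = 111 × 0.76301 ≈ 84.6936 mm.
Sensor diagonal = √(13.2² + 8.8²) = √251.6800 ≈ 15.8644 mm.
Diagonal AOV on the new format = 2·arctan(15.8644 / (2 × 84.6936)) = 2·arctan(0.09366) ≈ 10.7012°.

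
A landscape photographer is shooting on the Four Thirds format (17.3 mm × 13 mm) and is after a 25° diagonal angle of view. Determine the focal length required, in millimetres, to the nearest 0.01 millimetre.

48.81 mm

Sensor diagonal = √(17.3² + 13²) = √468.2900 ≈ 21.6400 mm.
From α = 2·arctan(d/2f) we get f = d / (2·tan(α/2)).
With d = 21.6400 mm and α/2 = 12.5°, tan(α/2) ≈ 0.22169, so f ≈ 21.6400 / 0.44339 ≈ 48.8059 mm.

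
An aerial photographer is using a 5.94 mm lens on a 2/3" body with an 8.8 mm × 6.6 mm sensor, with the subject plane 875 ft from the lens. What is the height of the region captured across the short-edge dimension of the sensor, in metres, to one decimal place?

296.3 m

dₒ: 875 ft × 304.8 mm/ft = 266699.99 mm.
Similar triangles through the lens centre give W/dₒ = h/dᵢ; with 1/f = 1/dₒ + 1/dᵢ this gives W = h·(dₒ − f)/f.
W = 6.6 mm × (266700 − 5.94) / 5.94 = 6.6 × 44897.9885 ≈ 296326.724 mm = 296.327 m.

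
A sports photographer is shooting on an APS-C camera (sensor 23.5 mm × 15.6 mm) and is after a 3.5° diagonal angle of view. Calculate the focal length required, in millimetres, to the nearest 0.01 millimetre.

Sensor diagonal = √(23.5² + 15.6²) = √795.6100 ≈ 28.2066 mm.
From α = 2·arctan(d/2f) we get f = d / (2·tan(α/2)).
With d = 28.2066 mm and α/2 = 1.75°, tan(α/2) ≈ 0.03055, so f ≈ 28.2066 / 0.06111 ≈ 461.6041 mm.

461.60 mm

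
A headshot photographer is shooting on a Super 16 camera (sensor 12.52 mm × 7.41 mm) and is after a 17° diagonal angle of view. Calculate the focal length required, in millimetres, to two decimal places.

48.67 mm

Sensor diagonal = √(12.52² + 7.41²) = √211.6585 ≈ 14.5485 mm.
From α = 2·arctan(d/2f) we get f = d / (2·tan(α/2)).
With d = 14.5485 mm and α/2 = 8.5°, tan(α/2) ≈ 0.14945, so f ≈ 14.5485 / 0.29890 ≈ 48.6731 mm.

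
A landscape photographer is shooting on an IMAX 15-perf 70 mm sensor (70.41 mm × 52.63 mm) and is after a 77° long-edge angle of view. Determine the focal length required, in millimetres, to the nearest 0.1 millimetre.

From α = 2·arctan(w/2f) we get f = w / (2·tan(α/2)).
With w = 70.41 mm and α/2 = 38.5°, tan(α/2) ≈ 0.79544, so f ≈ 70.41 / 1.59087 ≈ 44.2588 mm.

44.3 mm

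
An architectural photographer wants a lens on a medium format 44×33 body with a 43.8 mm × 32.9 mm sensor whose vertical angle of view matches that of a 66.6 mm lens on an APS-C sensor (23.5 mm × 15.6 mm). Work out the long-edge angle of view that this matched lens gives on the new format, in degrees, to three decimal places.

Equal vertical AOV ⇒ f₂ = f₁ · 32.9/15.6 = 66.6 × 2.10897 ≈ 140.4577 mm.
Long-edge AOV on the new format = 2·arctan(43.8 / (2 × 140.4577)) = 2·arctan(0.15592) ≈ 17.7243°.

17.724°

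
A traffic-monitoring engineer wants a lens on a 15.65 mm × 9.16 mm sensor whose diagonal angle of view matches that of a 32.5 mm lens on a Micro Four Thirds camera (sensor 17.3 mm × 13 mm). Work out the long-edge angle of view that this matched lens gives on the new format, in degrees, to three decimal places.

32.061°

Sensor diagonal = √(17.3² + 13²) = √468.2900 ≈ 21.6400 mm.
Sensor diagonal = √(15.65² + 9.16²) = √328.8281 ≈ 18.1336 mm.
Equal diagonal AOV ⇒ f₂ = f₁ · 18.1336/21.6400 = 32.5 × 0.83797 ≈ 27.2339 mm.
Long-edge AOV on the new format = 2·arctan(15.65 / (2 × 27.2339)) = 2·arctan(0.28733) ≈ 32.0614°.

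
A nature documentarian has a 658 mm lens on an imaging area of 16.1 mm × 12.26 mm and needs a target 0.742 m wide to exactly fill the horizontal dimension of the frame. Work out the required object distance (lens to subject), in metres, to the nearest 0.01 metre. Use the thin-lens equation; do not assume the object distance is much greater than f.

30.98 m

W: 0.742 m = 742 mm.
Magnification m = w/W = dᵢ/dₒ; combined with 1/f = 1/dₒ + 1/dᵢ this gives dₒ = f·(1 + W/w).
dₒ = 658 mm × (1 + 742/16.1) = 658 × 47.0870 ≈ 30983.217 mm = 30.9832 m.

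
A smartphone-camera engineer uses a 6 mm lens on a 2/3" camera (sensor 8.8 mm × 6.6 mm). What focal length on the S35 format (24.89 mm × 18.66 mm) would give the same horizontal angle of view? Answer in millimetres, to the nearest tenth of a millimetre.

Equal angle of view means equal width/f ratio, so f₂ = f₁ · (width₂/width₁) = 6 × 24.89/8.8.
f₂ = 6 × 2.82841 ≈ 16.970 mm.

17.0 mm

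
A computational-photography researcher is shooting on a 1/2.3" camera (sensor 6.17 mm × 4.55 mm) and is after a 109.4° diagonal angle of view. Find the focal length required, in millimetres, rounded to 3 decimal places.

2.714 mm

Sensor diagonal = √(6.17² + 4.55²) = √58.7714 ≈ 7.6663 mm.
From α = 2·arctan(d/2f) we get f = d / (2·tan(α/2)).
With d = 7.6663 mm and α/2 = 54.7°, tan(α/2) ≈ 1.41235, so f ≈ 7.6663 / 2.82470 ≈ 2.7140 mm.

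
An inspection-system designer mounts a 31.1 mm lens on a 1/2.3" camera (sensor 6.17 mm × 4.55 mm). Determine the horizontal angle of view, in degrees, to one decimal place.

Angle of view α = 2·arctan(w/2f) with w = 6.17 mm and f = 31.1 mm.
w/2f = 0.09920; arctan(0.09920) ≈ 5.6650°, so α ≈ 11.3300°.

11.3°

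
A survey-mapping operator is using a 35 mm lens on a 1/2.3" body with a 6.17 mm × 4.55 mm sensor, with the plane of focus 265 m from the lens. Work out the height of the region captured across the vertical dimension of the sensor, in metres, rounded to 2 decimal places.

dₒ: 265 m = 265000 mm.
Similar triangles through the lens centre give W/dₒ = h/dᵢ; with 1/f = 1/dₒ + 1/dᵢ this gives W = h·(dₒ − f)/f.
W = 4.55 mm × (265000 − 35) / 35 = 4.55 × 7570.4286 ≈ 34445.450 mm = 34.4454 m.

34.45 m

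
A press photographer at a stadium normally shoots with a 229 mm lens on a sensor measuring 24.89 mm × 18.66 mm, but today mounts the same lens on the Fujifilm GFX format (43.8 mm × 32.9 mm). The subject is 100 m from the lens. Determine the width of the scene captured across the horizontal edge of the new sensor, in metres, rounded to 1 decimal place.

The focal length stays 229 mm; the relevant sensor dimension is now w = 43.8 mm. Object distance dₒ = 100 m = 100000 mm.
Thin-lens field width W = w·(dₒ − f)/f = 43.8 × (100000 − 229)/229 ≈ 19082.838 mm = 19.0828 m.

19.1 m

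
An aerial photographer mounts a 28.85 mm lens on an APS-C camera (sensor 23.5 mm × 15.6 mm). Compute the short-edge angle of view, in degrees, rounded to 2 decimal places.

30.26°

Angle of view α = 2·arctan(h/2f) with h = 15.6 mm and f = 28.85 mm.
h/2f = 0.27036; arctan(0.27036) ≈ 15.1290°, so α ≈ 30.2580°.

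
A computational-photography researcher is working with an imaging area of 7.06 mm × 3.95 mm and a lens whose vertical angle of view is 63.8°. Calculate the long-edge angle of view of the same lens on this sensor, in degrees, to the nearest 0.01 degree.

96.10°

From the vertical AOV: f = 3.95 / (2·tan(31.9°)) = 3.95 / 1.24489 ≈ 3.1730 mm.
Long-edge AOV = 2·arctan(7.06 / (2 × 3.1730)) = 2·arctan(1.11252) ≈ 96.0979°.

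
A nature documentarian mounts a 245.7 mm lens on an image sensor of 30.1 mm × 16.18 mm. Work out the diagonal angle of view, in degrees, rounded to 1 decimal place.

Sensor diagonal = √(30.1² + 16.18²) = √1167.8024 ≈ 34.1731 mm.
Angle of view α = 2·arctan(d/2f) with d = 34.1731 mm and f = 245.7 mm.
d/2f = 0.06954; arctan(0.06954) ≈ 3.9781°, so α ≈ 7.9562°.

8.0°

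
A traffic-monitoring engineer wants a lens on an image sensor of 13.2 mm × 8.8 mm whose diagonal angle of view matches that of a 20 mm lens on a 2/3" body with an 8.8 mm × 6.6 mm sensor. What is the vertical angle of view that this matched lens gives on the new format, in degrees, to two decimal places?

Sensor diagonal = √(8.8² + 6.6²) = √121.0000 ≈ 11.0000 mm.
Sensor diagonal = √(13.2² + 8.8²) = √251.6800 ≈ 15.8644 mm.
Equal diagonal AOV ⇒ f₂ = f₁ · 15.8644/11.0000 = 20 × 1.44222 ≈ 28.8444 mm.
Vertical AOV on the new format = 2·arctan(8.8 / (2 × 28.8444)) = 2·arctan(0.15254) ≈ 17.3464°.

17.35°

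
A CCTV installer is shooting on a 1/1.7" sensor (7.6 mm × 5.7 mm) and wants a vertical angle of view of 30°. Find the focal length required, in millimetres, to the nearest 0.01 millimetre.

From α = 2·arctan(h/2f) we get f = h / (2·tan(α/2)).
With h = 5.7 mm and α/2 = 15°, tan(α/2) ≈ 0.26795, so f ≈ 5.7 / 0.53590 ≈ 10.6363 mm.

10.64 mm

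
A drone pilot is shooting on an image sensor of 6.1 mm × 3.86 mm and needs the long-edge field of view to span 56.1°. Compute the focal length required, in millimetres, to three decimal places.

5.724 mm

From α = 2·arctan(w/2f) we get f = w / (2·tan(α/2)).
With w = 6.1 mm and α/2 = 28.05°, tan(α/2) ≈ 0.53283, so f ≈ 6.1 / 1.06566 ≈ 5.7242 mm.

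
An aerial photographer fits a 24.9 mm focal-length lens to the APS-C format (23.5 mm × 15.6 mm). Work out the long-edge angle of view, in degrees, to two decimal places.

50.52°

Angle of view α = 2·arctan(w/2f) with w = 23.5 mm and f = 24.9 mm.
w/2f = 0.47189; arctan(0.47189) ≈ 25.2620°, so α ≈ 50.5241°.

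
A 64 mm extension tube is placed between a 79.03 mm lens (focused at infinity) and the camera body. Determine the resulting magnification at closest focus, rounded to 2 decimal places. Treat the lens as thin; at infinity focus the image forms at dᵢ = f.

The tube moves the image plane from f to f + e, so dᵢ = 79.03 + 64 = 143.03 mm. Focus is achieved when 1/f = 1/dₒ + 1/dᵢ, giving dₒ = 1/(1/f − 1/(f+e)).
Magnification m = dᵢ/dₒ = (f+e)·(1/f − 1/(f+e)) = e/f = 64/79.03 ≈ 0.8098.

0.81×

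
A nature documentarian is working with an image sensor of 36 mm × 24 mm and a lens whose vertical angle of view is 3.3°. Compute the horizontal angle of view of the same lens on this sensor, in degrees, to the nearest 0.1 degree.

4.9°

From the vertical AOV: f = 24 / (2·tan(1.65°)) = 24 / 0.05761 ≈ 416.5814 mm.
Horizontal AOV = 2·arctan(36 / (2 × 416.5814)) = 2·arctan(0.04321) ≈ 4.9483°.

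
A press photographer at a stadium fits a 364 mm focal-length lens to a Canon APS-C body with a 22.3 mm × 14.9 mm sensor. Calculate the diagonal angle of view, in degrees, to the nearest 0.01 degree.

4.22°

Sensor diagonal = √(22.3² + 14.9²) = √719.3000 ≈ 26.8198 mm.
Angle of view α = 2·arctan(d/2f) with d = 26.8198 mm and f = 364 mm.
d/2f = 0.03684; arctan(0.03684) ≈ 2.1098°, so α ≈ 4.2197°.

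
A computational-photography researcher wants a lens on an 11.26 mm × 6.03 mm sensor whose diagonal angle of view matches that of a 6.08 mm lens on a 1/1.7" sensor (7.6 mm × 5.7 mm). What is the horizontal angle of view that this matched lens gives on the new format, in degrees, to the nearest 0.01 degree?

69.11°

Sensor diagonal = √(7.6² + 5.7²) = √90.2500 ≈ 9.5000 mm.
Sensor diagonal = √(11.26² + 6.03²) = √163.1485 ≈ 12.7730 mm.
Equal diagonal AOV ⇒ f₂ = f₁ · 12.7730/9.5000 = 6.08 × 1.34452 ≈ 8.1747 mm.
Horizontal AOV on the new format = 2·arctan(11.26 / (2 × 8.1747)) = 2·arctan(0.68871) ≈ 69.1112°.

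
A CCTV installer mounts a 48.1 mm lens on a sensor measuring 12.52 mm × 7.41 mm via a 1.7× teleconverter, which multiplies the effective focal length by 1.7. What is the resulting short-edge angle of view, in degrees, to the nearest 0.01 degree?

Effective focal length f = 48.1 × 1.7 = 81.77 mm.
α = 2·arctan(7.41 / (2 × 81.77)) = 2·arctan(0.04531) ≈ 5.1886°.

5.19°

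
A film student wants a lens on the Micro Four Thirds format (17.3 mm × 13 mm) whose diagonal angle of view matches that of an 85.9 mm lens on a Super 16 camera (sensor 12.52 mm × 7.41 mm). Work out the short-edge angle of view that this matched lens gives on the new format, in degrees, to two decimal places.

Sensor diagonal = √(12.52² + 7.41²) = √211.6585 ≈ 14.5485 mm.
Sensor diagonal = √(17.3² + 13²) = √468.2900 ≈ 21.6400 mm.
Equal diagonal AOV ⇒ f₂ = f₁ · 21.6400/14.5485 = 85.9 × 1.48744 ≈ 127.7711 mm.
Short-edge AOV on the new format = 2·arctan(13 / (2 × 127.7711)) = 2·arctan(0.05087) ≈ 5.8245°.

5.82°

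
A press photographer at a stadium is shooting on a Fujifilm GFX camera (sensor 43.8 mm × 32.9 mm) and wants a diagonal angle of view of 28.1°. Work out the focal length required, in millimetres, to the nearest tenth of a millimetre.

109.4 mm

Sensor diagonal = √(43.8² + 32.9²) = √3000.8500 ≈ 54.7800 mm.
From α = 2·arctan(d/2f) we get f = d / (2·tan(α/2)).
With d = 54.7800 mm and α/2 = 14.05°, tan(α/2) ≈ 0.25026, so f ≈ 54.7800 / 0.50051 ≈ 109.4483 mm.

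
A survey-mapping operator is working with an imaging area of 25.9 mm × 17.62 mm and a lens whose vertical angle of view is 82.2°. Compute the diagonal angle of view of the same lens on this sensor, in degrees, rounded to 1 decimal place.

From the vertical AOV: f = 17.62 / (2·tan(41.1°)) = 17.62 / 1.74471 ≈ 10.0991 mm.
Sensor diagonal = √(25.9² + 17.62²) = √981.2744 ≈ 31.3253 mm.
Diagonal AOV = 2·arctan(31.3253 / (2 × 10.0991)) = 2·arctan(1.55090) ≈ 114.3731°.

114.4°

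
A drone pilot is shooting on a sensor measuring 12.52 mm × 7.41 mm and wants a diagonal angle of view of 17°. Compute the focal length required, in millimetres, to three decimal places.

Sensor diagonal = √(12.52² + 7.41²) = √211.6585 ≈ 14.5485 mm.
From α = 2·arctan(d/2f) we get f = d / (2·tan(α/2)).
With d = 14.5485 mm and α/2 = 8.5°, tan(α/2) ≈ 0.14945, so f ≈ 14.5485 / 0.29890 ≈ 48.6731 mm.

48.673 mm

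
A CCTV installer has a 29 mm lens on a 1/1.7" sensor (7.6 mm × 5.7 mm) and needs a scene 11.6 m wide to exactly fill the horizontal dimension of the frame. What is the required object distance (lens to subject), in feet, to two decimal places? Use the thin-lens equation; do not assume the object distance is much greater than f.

145.32 ft

W: 11.6 m = 11600 mm.
Magnification m = w/W = dᵢ/dₒ; combined with 1/f = 1/dₒ + 1/dᵢ this gives dₒ = f·(1 + W/w).
dₒ = 29 mm × (1 + 11600/7.6) = 29 × 1527.3158 ≈ 44292.158 mm = 44292.158/304.8 ft = 145.315 ft.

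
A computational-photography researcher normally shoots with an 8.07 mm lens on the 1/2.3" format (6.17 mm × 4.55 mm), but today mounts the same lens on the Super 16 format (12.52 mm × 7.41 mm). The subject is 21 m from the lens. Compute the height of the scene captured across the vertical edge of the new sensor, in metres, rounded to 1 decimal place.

19.3 m

The focal length stays 8.07 mm; the relevant sensor dimension is now h = 7.41 mm. Object distance dₒ = 21 m = 21000 mm.
Thin-lens field height W = h·(dₒ − f)/f = 7.41 × (21000 − 8.07)/8.07 ≈ 19275.118 mm = 19.2751 m.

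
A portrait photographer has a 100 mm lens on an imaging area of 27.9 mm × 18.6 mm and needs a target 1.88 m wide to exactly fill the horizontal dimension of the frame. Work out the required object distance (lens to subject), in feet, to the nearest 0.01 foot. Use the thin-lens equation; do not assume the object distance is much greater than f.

W: 1.88 m = 1880 mm.
Magnification m = w/W = dᵢ/dₒ; combined with 1/f = 1/dₒ + 1/dᵢ this gives dₒ = f·(1 + W/w).
dₒ = 100 mm × (1 + 1880/27.9) = 100 × 68.3835 ≈ 6838.351 mm = 6838.351/304.8 ft = 22.4355 ft.

22.44 ft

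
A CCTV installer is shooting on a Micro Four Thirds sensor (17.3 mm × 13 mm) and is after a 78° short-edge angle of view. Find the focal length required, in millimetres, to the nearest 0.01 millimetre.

From α = 2·arctan(h/2f) we get f = h / (2·tan(α/2)).
With h = 13 mm and α/2 = 39°, tan(α/2) ≈ 0.80978, so f ≈ 13 / 1.61957 ≈ 8.0268 mm.

8.03 mm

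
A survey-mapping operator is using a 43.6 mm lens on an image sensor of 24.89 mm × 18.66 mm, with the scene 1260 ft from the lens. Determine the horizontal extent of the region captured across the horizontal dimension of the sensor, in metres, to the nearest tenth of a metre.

219.2 m

dₒ: 1260 ft × 304.8 mm/ft = 384047.99 mm.
Similar triangles through the lens centre give W/dₒ = w/dᵢ; with 1/f = 1/dₒ + 1/dᵢ this gives W = w·(dₒ − f)/f.
W = 24.89 mm × (384048 − 43.6) / 43.6 = 24.89 × 8807.4401 ≈ 219217.184 mm = 219.217 m.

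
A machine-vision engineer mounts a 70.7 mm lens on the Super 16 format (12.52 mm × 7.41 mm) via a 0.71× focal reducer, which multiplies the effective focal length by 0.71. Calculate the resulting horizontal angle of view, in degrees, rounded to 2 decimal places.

Effective focal length f = 70.7 × 0.71 = 50.197 mm.
α = 2·arctan(12.52 / (2 × 50.197)) = 2·arctan(0.12471) ≈ 14.2172°.

14.22°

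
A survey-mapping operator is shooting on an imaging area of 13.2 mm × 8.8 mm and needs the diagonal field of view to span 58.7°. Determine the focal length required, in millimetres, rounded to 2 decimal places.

Sensor diagonal = √(13.2² + 8.8²) = √251.6800 ≈ 15.8644 mm.
From α = 2·arctan(d/2f) we get f = d / (2·tan(α/2)).
With d = 15.8644 mm and α/2 = 29.35°, tan(α/2) ≈ 0.56232, so f ≈ 15.8644 / 1.12464 ≈ 14.1062 mm.

14.11 mm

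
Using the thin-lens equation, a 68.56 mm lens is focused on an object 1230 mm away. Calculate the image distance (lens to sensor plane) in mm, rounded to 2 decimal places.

1/dᵢ = 1/f − 1/dₒ = 1/68.56 − 1/1230 = 0.0137728 mm⁻¹.
dᵢ = 1/0.0137728 ≈ 72.6071 mm.

72.61 mm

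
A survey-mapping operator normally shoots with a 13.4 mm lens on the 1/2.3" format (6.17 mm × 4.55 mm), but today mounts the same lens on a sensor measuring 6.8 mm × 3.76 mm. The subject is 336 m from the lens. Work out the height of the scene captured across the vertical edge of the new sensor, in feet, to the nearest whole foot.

309 ft

The focal length stays 13.4 mm; the relevant sensor dimension is now h = 3.76 mm. Object distance dₒ = 336 m = 336000 mm.
Thin-lens field height W = h·(dₒ − f)/f = 3.76 × (336000 − 13.4)/13.4 ≈ 94276.837 mm = 94276.837/304.8 ft = 309.307 ft.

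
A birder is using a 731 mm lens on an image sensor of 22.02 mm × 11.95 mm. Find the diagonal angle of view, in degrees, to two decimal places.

Sensor diagonal = √(22.02² + 11.95²) = √627.6829 ≈ 25.0536 mm.
Angle of view α = 2·arctan(d/2f) with d = 25.0536 mm and f = 731 mm.
d/2f = 0.01714; arctan(0.01714) ≈ 0.9818°, so α ≈ 1.9635°.

1.96°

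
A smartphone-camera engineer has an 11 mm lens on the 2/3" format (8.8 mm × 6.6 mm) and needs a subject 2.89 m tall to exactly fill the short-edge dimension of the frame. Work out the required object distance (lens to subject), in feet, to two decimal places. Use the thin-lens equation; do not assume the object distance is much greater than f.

15.84 ft

W: 2.89 m = 2890 mm.
Magnification m = h/W = dᵢ/dₒ; combined with 1/f = 1/dₒ + 1/dᵢ this gives dₒ = f·(1 + W/h).
dₒ = 11 mm × (1 + 2890/6.6) = 11 × 438.8788 ≈ 4827.667 mm = 4827.667/304.8 ft = 15.8388 ft.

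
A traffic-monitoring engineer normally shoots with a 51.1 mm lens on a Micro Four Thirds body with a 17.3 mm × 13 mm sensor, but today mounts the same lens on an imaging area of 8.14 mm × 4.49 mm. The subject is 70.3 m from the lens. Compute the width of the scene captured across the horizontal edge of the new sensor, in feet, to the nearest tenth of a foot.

The focal length stays 51.1 mm; the relevant sensor dimension is now w = 8.14 mm. Object distance dₒ = 70.3 m = 70300 mm.
Thin-lens field width W = w·(dₒ − f)/f = 8.14 × (70300 − 51.1)/51.1 ≈ 11190.334 mm = 11190.334/304.8 ft = 36.7137 ft.

36.7 ft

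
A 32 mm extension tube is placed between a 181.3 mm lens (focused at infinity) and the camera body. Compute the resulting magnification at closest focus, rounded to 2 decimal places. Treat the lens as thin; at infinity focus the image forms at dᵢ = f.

0.18×

The tube moves the image plane from f to f + e, so dᵢ = 181.3 + 32 = 213.3 mm. Focus is achieved when 1/f = 1/dₒ + 1/dᵢ, giving dₒ = 1/(1/f − 1/(f+e)).
Magnification m = dᵢ/dₒ = (f+e)·(1/f − 1/(f+e)) = e/f = 32/181.3 ≈ 0.1765.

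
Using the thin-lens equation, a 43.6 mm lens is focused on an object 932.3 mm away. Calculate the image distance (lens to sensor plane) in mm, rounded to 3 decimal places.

45.739 mm

1/dᵢ = 1/f − 1/dₒ = 1/43.6 − 1/932.3 = 0.0218632 mm⁻¹.
dᵢ = 1/0.0218632 ≈ 45.7390 mm.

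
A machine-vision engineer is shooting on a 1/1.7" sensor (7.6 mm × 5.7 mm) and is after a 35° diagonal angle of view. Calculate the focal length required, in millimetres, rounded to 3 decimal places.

Sensor diagonal = √(7.6² + 5.7²) = √90.2500 ≈ 9.5000 mm.
From α = 2·arctan(d/2f) we get f = d / (2·tan(α/2)).
With d = 9.5000 mm and α/2 = 17.5°, tan(α/2) ≈ 0.31530, so f ≈ 9.5000 / 0.63060 ≈ 15.0651 mm.

15.065 mm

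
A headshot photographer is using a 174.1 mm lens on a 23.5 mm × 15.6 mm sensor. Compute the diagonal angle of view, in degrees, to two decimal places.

Sensor diagonal = √(23.5² + 15.6²) = √795.6100 ≈ 28.2066 mm.
Angle of view α = 2·arctan(d/2f) with d = 28.2066 mm and f = 174.1 mm.
d/2f = 0.08101; arctan(0.08101) ≈ 4.6312°, so α ≈ 9.2625°.

9.26°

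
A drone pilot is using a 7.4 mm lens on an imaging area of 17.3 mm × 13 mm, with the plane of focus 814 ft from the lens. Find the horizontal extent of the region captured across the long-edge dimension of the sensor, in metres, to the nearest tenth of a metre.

dₒ: 814 ft × 304.8 mm/ft = 248107.19 mm.
Similar triangles through the lens centre give W/dₒ = w/dᵢ; with 1/f = 1/dₒ + 1/dᵢ this gives W = w·(dₒ − f)/f.
W = 17.3 mm × (248107 − 7.4) / 7.4 = 17.3 × 33526.9989 ≈ 580017.081 mm = 580.017 m.

580.0 m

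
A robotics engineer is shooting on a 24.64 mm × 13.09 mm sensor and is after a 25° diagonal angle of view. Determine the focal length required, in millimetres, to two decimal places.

Sensor diagonal = √(24.64² + 13.09²) = √778.4777 ≈ 27.9012 mm.
From α = 2·arctan(d/2f) we get f = d / (2·tan(α/2)).
With d = 27.9012 mm and α/2 = 12.5°, tan(α/2) ≈ 0.22169, so f ≈ 27.9012 / 0.44339 ≈ 62.9271 mm.

62.93 mm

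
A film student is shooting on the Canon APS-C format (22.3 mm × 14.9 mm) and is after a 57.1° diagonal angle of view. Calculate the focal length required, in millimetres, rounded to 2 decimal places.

Sensor diagonal = √(22.3² + 14.9²) = √719.3000 ≈ 26.8198 mm.
From α = 2·arctan(d/2f) we get f = d / (2·tan(α/2)).
With d = 26.8198 mm and α/2 = 28.55°, tan(α/2) ≈ 0.54409, so f ≈ 26.8198 / 1.08817 ≈ 24.6466 mm.

24.65 mm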